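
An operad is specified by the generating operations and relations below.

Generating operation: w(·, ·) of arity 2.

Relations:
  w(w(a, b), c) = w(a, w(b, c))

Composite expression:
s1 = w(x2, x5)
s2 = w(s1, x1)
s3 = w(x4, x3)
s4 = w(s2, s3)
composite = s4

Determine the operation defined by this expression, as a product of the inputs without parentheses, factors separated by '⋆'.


x2 ⋆ x5 ⋆ x1 ⋆ x4 ⋆ x3

Associativity of w dissolves the nesting; only the x-input order survives.
w(x2, x5) flattens to x2 ⋆ x5
w(w(x2, x5), x1) flattens to x2 ⋆ x5 ⋆ x1
w(x4, x3) flattens to x4 ⋆ x3
w(w(w(x2, x5), x1), w(x4, x3)) flattens to x2 ⋆ x5 ⋆ x1 ⋆ x4 ⋆ x3


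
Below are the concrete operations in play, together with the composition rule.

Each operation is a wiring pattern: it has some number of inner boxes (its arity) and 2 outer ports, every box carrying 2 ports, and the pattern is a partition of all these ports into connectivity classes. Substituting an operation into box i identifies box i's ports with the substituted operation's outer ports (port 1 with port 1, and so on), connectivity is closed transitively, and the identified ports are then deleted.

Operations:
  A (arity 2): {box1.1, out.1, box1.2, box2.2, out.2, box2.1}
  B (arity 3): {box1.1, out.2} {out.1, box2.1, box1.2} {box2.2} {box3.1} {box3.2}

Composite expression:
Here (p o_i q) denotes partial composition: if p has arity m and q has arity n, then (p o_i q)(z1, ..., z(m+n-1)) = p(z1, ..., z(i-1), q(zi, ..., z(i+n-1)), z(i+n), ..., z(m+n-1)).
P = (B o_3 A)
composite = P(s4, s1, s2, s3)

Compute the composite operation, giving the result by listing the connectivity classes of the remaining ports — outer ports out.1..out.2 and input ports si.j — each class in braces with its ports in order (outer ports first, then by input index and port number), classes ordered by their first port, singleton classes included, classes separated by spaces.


Treat the ports identified at B as solder joints: merge, then drop.
through A, on inputs (s2, s3): {out.1, out.2, s2.1, s2.2, s3.1, s3.2} (out.j = stage outer ports)
through B, on inputs (s4, s1, s2, s3): {out.1, s1.1, s4.2} {out.2, s4.1} {s1.2} {s2.1, s2.2, s3.1, s3.2} (out.j = stage outer ports)

{out.1, s1.1, s4.2} {out.2, s4.1} {s1.2} {s2.1, s2.2, s3.1, s3.2}


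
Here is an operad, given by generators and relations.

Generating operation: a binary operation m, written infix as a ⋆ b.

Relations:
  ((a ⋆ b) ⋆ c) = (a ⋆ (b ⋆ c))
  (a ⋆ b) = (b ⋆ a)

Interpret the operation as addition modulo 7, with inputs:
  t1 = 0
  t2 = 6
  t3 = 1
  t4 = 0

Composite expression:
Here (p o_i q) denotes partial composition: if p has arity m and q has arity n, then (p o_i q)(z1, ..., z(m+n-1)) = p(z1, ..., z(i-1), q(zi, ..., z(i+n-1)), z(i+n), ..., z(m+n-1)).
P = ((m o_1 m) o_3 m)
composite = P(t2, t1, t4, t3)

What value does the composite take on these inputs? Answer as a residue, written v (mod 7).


0 (mod 7)

(t2 ⋆ t1) = 6
(t4 ⋆ t3) = 1
((t2 ⋆ t1) ⋆ (t4 ⋆ t3)) = 0


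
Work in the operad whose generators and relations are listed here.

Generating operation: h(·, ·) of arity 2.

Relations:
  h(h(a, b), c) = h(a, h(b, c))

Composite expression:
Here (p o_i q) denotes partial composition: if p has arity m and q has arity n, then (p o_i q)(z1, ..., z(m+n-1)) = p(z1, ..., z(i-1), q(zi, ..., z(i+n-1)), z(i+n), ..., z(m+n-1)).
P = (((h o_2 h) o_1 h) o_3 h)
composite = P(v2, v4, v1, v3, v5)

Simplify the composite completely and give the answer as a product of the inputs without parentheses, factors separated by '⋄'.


v2 ⋄ v4 ⋄ v1 ⋄ v3 ⋄ v5

All parenthesizations of h agree; list the v-inputs left to right.
h(v2, v4) reduces to v2 ⋄ v4
h(v1, v3) reduces to v1 ⋄ v3
h(h(v1, v3), v5) reduces to v1 ⋄ v3 ⋄ v5
h(h(v2, v4), h(h(v1, v3), v5)) reduces to v2 ⋄ v4 ⋄ v1 ⋄ v3 ⋄ v5


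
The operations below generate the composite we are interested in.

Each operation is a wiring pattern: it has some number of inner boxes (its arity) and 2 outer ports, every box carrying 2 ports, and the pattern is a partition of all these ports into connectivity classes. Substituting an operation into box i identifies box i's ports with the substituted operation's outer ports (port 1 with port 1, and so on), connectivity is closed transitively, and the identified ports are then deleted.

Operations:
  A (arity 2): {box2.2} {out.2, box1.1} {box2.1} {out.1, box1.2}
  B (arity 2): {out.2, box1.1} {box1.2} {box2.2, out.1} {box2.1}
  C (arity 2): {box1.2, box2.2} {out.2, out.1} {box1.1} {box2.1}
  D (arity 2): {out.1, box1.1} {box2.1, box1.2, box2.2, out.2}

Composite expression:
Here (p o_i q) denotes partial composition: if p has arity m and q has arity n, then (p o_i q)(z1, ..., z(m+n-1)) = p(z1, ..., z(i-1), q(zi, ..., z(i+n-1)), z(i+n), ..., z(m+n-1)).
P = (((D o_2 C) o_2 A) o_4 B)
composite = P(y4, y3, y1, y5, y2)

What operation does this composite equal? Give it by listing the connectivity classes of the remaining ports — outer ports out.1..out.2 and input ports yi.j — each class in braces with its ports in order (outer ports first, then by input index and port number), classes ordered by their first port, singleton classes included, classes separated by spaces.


{out.1, y4.1} {out.2, y4.2} {y1.1} {y1.2} {y2.1} {y2.2} {y3.1, y5.1} {y3.2} {y5.2}

Treat the ports identified at D as solder joints: merge, then drop.
stage A: inputs (y3, y1), connectivity {out.1, y3.2} {out.2, y3.1} {y1.1} {y1.2}, out.j its boundary
stage B: inputs (y5, y2), connectivity {out.1, y2.2} {out.2, y5.1} {y2.1} {y5.2}, out.j its boundary
stage C: inputs (y3, y1, y5, y2), connectivity {out.1, out.2} {y1.1} {y1.2} {y2.1} {y2.2} {y3.1, y5.1} {y3.2} {y5.2}, out.j its boundary
stage D: inputs (y4, y3, y1, y5, y2), connectivity {out.1, y4.1} {out.2, y4.2} {y1.1} {y1.2} {y2.1} {y2.2} {y3.1, y5.1} {y3.2} {y5.2}, out.j its boundary


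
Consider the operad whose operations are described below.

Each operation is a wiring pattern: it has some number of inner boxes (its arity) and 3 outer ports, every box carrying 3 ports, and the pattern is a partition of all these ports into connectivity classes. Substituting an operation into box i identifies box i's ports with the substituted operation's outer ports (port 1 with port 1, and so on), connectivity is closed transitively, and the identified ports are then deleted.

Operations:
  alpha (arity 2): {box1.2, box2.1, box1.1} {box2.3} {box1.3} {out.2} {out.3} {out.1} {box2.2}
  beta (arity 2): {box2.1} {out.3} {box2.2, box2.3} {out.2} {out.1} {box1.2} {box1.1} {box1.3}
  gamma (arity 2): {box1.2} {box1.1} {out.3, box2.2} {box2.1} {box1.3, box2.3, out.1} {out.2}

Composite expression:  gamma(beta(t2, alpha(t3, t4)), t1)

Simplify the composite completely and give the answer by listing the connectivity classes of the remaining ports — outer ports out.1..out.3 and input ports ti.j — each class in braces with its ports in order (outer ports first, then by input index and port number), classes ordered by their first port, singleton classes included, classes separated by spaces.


{out.1, t1.3} {out.2} {out.3, t1.2} {t1.1} {t2.1} {t2.2} {t2.3} {t3.1, t3.2, t4.1} {t3.3} {t4.2} {t4.3}

Substituting into gamma glues patterns; closure does the rest.
composing alpha on (t3, t4), with out.j its own outer ports: {out.1} {out.2} {out.3} {t3.1, t3.2, t4.1} {t3.3} {t4.2} {t4.3}
composing beta on (t2, t3, t4), with out.j its own outer ports: {out.1} {out.2} {out.3} {t2.1} {t2.2} {t2.3} {t3.1, t3.2, t4.1} {t3.3} {t4.2} {t4.3}
composing gamma on (t2, t3, t4, t1), with out.j its own outer ports: {out.1, t1.3} {out.2} {out.3, t1.2} {t1.1} {t2.1} {t2.2} {t2.3} {t3.1, t3.2, t4.1} {t3.3} {t4.2} {t4.3}


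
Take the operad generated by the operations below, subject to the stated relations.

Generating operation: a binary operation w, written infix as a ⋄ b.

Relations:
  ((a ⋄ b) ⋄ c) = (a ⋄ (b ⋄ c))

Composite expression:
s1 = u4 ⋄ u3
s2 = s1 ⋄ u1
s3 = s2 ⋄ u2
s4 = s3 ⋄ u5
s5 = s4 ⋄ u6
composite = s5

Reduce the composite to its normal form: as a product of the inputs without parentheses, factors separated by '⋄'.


u4 ⋄ u3 ⋄ u1 ⋄ u2 ⋄ u5 ⋄ u6

Key point: w is associative — brackets drop, the u-order remains.
(u4 ⋄ u3) collapses to u4 ⋄ u3
((u4 ⋄ u3) ⋄ u1) collapses to u4 ⋄ u3 ⋄ u1
(((u4 ⋄ u3) ⋄ u1) ⋄ u2) collapses to u4 ⋄ u3 ⋄ u1 ⋄ u2
((((u4 ⋄ u3) ⋄ u1) ⋄ u2) ⋄ u5) collapses to u4 ⋄ u3 ⋄ u1 ⋄ u2 ⋄ u5
(((((u4 ⋄ u3) ⋄ u1) ⋄ u2) ⋄ u5) ⋄ u6) collapses to u4 ⋄ u3 ⋄ u1 ⋄ u2 ⋄ u5 ⋄ u6


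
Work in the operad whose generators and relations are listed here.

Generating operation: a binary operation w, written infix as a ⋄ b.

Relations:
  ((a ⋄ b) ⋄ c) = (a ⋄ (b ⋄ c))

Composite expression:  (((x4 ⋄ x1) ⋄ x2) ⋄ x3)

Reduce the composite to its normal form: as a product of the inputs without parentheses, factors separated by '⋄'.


x4 ⋄ x1 ⋄ x2 ⋄ x3

Under associativity of w, the answer is the x's in reading order.
(x4 ⋄ x1) reduces to x4 ⋄ x1
((x4 ⋄ x1) ⋄ x2) reduces to x4 ⋄ x1 ⋄ x2
(((x4 ⋄ x1) ⋄ x2) ⋄ x3) reduces to x4 ⋄ x1 ⋄ x2 ⋄ x3


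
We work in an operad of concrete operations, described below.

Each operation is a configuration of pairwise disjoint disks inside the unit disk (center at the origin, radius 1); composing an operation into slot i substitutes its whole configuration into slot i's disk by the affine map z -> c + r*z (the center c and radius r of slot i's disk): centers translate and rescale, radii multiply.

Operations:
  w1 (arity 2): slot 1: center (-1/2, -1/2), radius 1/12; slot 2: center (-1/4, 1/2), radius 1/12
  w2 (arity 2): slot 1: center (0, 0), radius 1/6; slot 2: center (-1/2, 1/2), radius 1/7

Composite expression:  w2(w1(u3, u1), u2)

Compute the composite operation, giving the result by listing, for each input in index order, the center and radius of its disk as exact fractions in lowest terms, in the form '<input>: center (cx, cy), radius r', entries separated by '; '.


u1: center (-1/24, 1/12), radius 1/72; u2: center (-1/2, 1/2), radius 1/7; u3: center (-1/12, -1/12), radius 1/72

Below w2, radii multiply path by path; the u-disk centers shift.
u3: after 2 affine steps, its disk has center (-1/12, -1/12), radius 1/72
u1: after 2 affine steps, its disk has center (-1/24, 1/12), radius 1/72
u2: after 1 affine step, its disk has center (-1/2, 1/2), radius 1/7


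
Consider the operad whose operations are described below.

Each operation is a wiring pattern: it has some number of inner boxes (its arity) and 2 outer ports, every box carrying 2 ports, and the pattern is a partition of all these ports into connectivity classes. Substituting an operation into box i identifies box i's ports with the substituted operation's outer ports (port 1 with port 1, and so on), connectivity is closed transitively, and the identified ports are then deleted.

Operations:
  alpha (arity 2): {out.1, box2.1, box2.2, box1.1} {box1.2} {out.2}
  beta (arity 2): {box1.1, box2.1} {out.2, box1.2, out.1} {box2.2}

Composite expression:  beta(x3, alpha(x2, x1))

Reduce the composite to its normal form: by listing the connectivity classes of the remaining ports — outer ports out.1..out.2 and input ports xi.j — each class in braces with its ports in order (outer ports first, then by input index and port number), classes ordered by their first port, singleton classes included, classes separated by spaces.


Connectivity passes through glued beta-boundaries; trace each wire chain.
through alpha, on inputs (x2, x1): {out.1, x1.1, x1.2, x2.1} {out.2} {x2.2} (out.j = stage outer ports)
through beta, on inputs (x3, x2, x1): {out.1, out.2, x3.2} {x1.1, x1.2, x2.1, x3.1} {x2.2} (out.j = stage outer ports)

{out.1, out.2, x3.2} {x1.1, x1.2, x2.1, x3.1} {x2.2}


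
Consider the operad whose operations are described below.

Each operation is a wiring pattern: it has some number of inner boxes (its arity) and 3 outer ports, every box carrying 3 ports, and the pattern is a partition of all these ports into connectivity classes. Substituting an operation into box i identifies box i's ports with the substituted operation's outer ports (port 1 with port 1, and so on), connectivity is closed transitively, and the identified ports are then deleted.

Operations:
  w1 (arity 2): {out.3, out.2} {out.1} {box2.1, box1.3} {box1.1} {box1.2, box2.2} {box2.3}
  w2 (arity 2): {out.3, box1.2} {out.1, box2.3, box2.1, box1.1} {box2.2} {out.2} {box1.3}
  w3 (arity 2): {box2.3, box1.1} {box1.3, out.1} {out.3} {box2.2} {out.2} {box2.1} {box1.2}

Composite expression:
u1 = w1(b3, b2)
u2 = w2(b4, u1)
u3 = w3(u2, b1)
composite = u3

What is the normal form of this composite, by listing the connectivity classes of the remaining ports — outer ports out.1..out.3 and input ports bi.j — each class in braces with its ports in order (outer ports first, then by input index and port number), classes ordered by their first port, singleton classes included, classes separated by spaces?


Reachability decides: close wires over w3-identified ports.
stage w1: inputs (b3, b2), connectivity {out.1} {out.2, out.3} {b2.1, b3.3} {b2.2, b3.2} {b2.3} {b3.1}, out.j its boundary
stage w2: inputs (b4, b3, b2), connectivity {out.1, b4.1} {out.2} {out.3, b4.2} {b2.1, b3.3} {b2.2, b3.2} {b2.3} {b3.1} {b4.3}, out.j its boundary
stage w3: inputs (b4, b3, b2, b1), connectivity {out.1, b4.2} {out.2} {out.3} {b1.1} {b1.2} {b1.3, b4.1} {b2.1, b3.3} {b2.2, b3.2} {b2.3} {b3.1} {b4.3}, out.j its boundary

{out.1, b4.2} {out.2} {out.3} {b1.1} {b1.2} {b1.3, b4.1} {b2.1, b3.3} {b2.2, b3.2} {b2.3} {b3.1} {b4.3}


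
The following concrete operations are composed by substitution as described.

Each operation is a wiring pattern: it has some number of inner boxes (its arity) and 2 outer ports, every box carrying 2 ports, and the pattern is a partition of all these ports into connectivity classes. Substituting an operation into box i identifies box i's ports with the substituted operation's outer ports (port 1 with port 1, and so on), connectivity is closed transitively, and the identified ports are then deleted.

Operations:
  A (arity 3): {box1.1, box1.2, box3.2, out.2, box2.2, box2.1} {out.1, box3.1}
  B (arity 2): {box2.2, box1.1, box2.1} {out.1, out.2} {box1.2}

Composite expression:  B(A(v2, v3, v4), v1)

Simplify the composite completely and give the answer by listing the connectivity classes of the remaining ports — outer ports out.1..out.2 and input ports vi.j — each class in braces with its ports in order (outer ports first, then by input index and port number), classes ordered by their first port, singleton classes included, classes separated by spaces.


{out.1, out.2} {v1.1, v1.2, v4.1} {v2.1, v2.2, v3.1, v3.2, v4.2}

Substituting into B glues patterns; closure does the rest.
after A, the pattern on (v2, v3, v4) reads {out.1, v4.1} {out.2, v2.1, v2.2, v3.1, v3.2, v4.2} (out.j = its outer ports)
after B, the pattern on (v2, v3, v4, v1) reads {out.1, out.2} {v1.1, v1.2, v4.1} {v2.1, v2.2, v3.1, v3.2, v4.2} (out.j = its outer ports)


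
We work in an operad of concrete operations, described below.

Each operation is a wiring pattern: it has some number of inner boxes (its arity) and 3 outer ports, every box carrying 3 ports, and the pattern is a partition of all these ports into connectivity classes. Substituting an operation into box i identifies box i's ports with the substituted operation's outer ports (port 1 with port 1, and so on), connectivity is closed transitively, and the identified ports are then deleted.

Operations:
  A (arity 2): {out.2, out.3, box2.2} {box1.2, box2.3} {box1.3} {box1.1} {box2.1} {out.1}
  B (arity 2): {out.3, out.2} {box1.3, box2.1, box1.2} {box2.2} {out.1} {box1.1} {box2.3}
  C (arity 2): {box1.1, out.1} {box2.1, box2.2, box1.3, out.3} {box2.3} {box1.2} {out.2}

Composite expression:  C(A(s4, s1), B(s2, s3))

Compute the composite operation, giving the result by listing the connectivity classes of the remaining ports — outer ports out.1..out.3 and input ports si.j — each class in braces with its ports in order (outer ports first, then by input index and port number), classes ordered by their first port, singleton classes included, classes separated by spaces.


{out.1} {out.2} {out.3, s1.2} {s1.1} {s1.3, s4.2} {s2.1} {s2.2, s2.3, s3.1} {s3.2} {s3.3} {s4.1} {s4.3}

Substituting into C glues patterns; closure does the rest.
after A, the pattern on (s4, s1) reads {out.1} {out.2, out.3, s1.2} {s1.1} {s1.3, s4.2} {s4.1} {s4.3} (out.j = its outer ports)
after B, the pattern on (s2, s3) reads {out.1} {out.2, out.3} {s2.1} {s2.2, s2.3, s3.1} {s3.2} {s3.3} (out.j = its outer ports)
after C, the pattern on (s4, s1, s2, s3) reads {out.1} {out.2} {out.3, s1.2} {s1.1} {s1.3, s4.2} {s2.1} {s2.2, s2.3, s3.1} {s3.2} {s3.3} {s4.1} {s4.3} (out.j = its outer ports)


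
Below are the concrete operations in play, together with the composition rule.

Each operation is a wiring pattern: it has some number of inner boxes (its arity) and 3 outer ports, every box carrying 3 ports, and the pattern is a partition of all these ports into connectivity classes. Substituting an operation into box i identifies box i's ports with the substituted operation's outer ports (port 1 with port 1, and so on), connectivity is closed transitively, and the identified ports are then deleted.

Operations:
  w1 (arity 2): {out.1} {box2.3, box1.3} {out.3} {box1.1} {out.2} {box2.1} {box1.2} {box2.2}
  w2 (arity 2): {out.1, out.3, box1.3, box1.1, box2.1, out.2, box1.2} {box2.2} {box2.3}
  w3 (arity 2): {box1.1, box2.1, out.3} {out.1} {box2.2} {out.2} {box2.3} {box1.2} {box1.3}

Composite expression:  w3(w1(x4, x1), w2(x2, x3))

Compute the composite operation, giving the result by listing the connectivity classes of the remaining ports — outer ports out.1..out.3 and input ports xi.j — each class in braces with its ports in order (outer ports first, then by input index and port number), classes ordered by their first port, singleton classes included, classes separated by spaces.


Substituting into w3 glues patterns; closure does the rest.
through w1, on inputs (x4, x1): {out.1} {out.2} {out.3} {x1.1} {x1.2} {x1.3, x4.3} {x4.1} {x4.2} (out.j = stage outer ports)
through w2, on inputs (x2, x3): {out.1, out.2, out.3, x2.1, x2.2, x2.3, x3.1} {x3.2} {x3.3} (out.j = stage outer ports)
through w3, on inputs (x4, x1, x2, x3): {out.1} {out.2} {out.3, x2.1, x2.2, x2.3, x3.1} {x1.1} {x1.2} {x1.3, x4.3} {x3.2} {x3.3} {x4.1} {x4.2} (out.j = stage outer ports)

{out.1} {out.2} {out.3, x2.1, x2.2, x2.3, x3.1} {x1.1} {x1.2} {x1.3, x4.3} {x3.2} {x3.3} {x4.1} {x4.2}


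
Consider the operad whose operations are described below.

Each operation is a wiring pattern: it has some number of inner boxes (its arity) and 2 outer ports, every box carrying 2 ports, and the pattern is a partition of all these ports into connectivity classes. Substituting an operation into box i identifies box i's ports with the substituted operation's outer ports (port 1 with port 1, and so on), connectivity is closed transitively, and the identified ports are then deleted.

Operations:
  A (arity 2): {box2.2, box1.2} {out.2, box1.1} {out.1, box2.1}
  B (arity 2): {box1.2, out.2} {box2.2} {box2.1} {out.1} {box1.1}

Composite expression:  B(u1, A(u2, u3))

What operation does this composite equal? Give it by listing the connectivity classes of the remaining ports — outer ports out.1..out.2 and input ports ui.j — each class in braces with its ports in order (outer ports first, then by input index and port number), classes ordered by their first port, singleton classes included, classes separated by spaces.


{out.1} {out.2, u1.2} {u1.1} {u2.1} {u2.2, u3.2} {u3.1}

Two ports join when wires chain via B-identified ports.
through A, on inputs (u2, u3): {out.1, u3.1} {out.2, u2.1} {u2.2, u3.2} (out.j = stage outer ports)
through B, on inputs (u1, u2, u3): {out.1} {out.2, u1.2} {u1.1} {u2.1} {u2.2, u3.2} {u3.1} (out.j = stage outer ports)


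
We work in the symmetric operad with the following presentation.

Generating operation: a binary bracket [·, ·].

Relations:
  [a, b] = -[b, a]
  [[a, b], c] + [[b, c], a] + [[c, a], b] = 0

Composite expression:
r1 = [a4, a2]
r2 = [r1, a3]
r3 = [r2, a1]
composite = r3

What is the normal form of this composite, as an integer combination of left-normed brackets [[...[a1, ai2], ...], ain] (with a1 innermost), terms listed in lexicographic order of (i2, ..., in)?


[[[a1, a2], a4], a3] - [[[a1, a3], a2], a4] + [[[a1, a3], a4], a2] - [[[a1, a4], a2], a3]


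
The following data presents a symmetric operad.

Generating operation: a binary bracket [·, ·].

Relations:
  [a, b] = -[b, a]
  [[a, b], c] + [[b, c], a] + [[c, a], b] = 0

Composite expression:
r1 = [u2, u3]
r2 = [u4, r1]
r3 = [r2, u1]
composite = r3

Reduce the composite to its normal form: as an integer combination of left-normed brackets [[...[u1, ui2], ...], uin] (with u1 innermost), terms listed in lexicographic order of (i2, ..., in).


Expand each bracket as ab - ba; the u1-initial words give the coefficients.
Composite bracket: [[u4, [u2, u3]], u1]
Expanding via [a, b] = ab - ba: 8 signed words (2^3 = 8).
Only words starting with u1 matter:
  word u1u2u3u4 has sign +1, contributing +[[[u1, u2], u3], u4]
  word u1u3u2u4 has sign -1, contributing -[[[u1, u3], u2], u4]
  word u1u4u2u3 has sign -1, contributing -[[[u1, u4], u2], u3]
  word u1u4u3u2 has sign +1, contributing +[[[u1, u4], u3], u2]

[[[u1, u2], u3], u4] - [[[u1, u3], u2], u4] - [[[u1, u4], u2], u3] + [[[u1, u4], u3], u2]


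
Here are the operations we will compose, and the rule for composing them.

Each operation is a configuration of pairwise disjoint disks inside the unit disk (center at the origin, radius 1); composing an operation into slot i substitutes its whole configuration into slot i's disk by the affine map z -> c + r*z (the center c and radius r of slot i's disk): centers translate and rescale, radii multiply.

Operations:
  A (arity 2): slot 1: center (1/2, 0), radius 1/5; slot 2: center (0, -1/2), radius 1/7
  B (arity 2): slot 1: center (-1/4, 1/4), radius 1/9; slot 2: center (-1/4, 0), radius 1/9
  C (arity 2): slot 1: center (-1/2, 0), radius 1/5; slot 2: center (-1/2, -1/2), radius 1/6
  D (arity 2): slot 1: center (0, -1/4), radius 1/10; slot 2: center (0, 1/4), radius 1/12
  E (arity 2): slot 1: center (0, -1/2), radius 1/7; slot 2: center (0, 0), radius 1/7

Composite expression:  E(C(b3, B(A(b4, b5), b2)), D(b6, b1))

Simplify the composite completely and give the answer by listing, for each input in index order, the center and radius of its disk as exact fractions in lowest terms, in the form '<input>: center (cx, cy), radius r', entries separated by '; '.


b1: center (0, 1/28), radius 1/84; b2: center (-13/168, -4/7), radius 1/378; b3: center (-1/14, -1/2), radius 1/35; b4: center (-115/1512, -95/168), radius 1/1890; b5: center (-13/168, -857/1512), radius 1/2646; b6: center (0, -1/28), radius 1/70


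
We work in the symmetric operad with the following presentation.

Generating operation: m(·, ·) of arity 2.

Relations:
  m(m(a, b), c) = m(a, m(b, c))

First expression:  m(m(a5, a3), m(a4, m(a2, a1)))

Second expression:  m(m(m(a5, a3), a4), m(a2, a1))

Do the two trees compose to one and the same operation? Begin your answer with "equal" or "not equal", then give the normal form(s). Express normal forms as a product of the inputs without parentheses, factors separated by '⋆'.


The first composite normalizes to a5 ⋆ a3 ⋆ a4 ⋆ a2 ⋆ a1
The second composite normalizes to a5 ⋆ a3 ⋆ a4 ⋆ a2 ⋆ a1
One common form — equal.

equal: each reduces to a5 ⋆ a3 ⋆ a4 ⋆ a2 ⋆ a1


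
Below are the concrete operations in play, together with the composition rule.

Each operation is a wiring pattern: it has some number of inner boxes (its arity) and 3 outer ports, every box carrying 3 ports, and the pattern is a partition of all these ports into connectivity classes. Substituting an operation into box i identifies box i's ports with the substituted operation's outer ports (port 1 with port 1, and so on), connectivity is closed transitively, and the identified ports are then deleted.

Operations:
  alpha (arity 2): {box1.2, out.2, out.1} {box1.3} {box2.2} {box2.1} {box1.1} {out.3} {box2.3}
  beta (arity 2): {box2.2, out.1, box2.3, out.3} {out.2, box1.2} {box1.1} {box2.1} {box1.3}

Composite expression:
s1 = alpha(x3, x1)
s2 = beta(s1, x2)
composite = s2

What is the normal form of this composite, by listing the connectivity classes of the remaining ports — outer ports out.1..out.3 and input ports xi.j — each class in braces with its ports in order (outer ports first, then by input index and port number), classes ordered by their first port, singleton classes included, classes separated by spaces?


{out.1, out.3, x2.2, x2.3} {out.2, x3.2} {x1.1} {x1.2} {x1.3} {x2.1} {x3.1} {x3.3}

Treat the ports identified at beta as solder joints: merge, then drop.
through alpha, on inputs (x3, x1): {out.1, out.2, x3.2} {out.3} {x1.1} {x1.2} {x1.3} {x3.1} {x3.3} (out.j = stage outer ports)
through beta, on inputs (x3, x1, x2): {out.1, out.3, x2.2, x2.3} {out.2, x3.2} {x1.1} {x1.2} {x1.3} {x2.1} {x3.1} {x3.3} (out.j = stage outer ports)


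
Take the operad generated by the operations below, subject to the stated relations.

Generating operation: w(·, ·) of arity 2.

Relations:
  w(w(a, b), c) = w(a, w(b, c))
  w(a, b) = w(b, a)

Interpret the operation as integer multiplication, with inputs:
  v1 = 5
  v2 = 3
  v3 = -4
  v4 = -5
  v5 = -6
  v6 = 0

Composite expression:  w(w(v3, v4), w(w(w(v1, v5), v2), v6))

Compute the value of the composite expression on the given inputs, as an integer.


0

w(v3, v4) = 20
w(v1, v5) = -30
w(w(v1, v5), v2) = -90
w(w(w(v1, v5), v2), v6) = 0
w(w(v3, v4), w(w(w(v1, v5), v2), v6)) = 0


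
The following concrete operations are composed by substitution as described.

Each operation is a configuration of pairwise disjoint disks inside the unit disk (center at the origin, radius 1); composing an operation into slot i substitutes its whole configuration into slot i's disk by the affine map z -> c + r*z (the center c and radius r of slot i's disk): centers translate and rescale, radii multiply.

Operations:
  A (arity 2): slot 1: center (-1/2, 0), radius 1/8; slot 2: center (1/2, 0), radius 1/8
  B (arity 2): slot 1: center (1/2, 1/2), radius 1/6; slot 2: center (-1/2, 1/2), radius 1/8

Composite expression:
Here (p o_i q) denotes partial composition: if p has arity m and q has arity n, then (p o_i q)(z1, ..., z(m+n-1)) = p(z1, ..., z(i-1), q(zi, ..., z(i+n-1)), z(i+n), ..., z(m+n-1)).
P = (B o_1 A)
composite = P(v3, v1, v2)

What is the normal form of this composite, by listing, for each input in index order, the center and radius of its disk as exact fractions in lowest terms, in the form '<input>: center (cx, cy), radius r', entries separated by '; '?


Affine substitution under B: radii multiply and v-centers shift.
v3: after 2 affine steps, its disk has center (5/12, 1/2), radius 1/48
v1: after 2 affine steps, its disk has center (7/12, 1/2), radius 1/48
v2: after 1 affine step, its disk has center (-1/2, 1/2), radius 1/8

v1: center (7/12, 1/2), radius 1/48; v2: center (-1/2, 1/2), radius 1/8; v3: center (5/12, 1/2), radius 1/48


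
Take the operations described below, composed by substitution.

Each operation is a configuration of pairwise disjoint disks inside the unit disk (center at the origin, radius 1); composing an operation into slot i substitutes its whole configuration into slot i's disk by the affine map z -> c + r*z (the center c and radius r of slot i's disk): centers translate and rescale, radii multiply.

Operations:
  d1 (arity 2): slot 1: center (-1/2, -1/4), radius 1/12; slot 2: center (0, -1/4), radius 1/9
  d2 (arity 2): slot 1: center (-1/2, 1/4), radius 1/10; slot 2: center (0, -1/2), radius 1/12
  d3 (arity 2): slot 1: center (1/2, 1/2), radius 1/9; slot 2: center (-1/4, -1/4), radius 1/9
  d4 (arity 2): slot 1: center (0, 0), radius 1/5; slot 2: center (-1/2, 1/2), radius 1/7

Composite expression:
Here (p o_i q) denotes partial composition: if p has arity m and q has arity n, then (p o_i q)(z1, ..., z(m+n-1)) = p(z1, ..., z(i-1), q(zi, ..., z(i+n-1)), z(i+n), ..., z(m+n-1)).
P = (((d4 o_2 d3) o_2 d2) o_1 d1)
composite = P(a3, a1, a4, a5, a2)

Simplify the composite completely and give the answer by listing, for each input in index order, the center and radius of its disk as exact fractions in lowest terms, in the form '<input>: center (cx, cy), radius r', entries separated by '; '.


a1: center (0, -1/20), radius 1/45; a2: center (-15/28, 13/28), radius 1/63; a3: center (-1/10, -1/20), radius 1/60; a4: center (-55/126, 145/252), radius 1/630; a5: center (-3/7, 71/126), radius 1/756

Below d4, radii multiply path by path; the a-disk centers shift.
a3 passes through 2 substitutions, ending at center (-1/10, -1/20), radius 1/60
a1 passes through 2 substitutions, ending at center (0, -1/20), radius 1/45
a4 passes through 3 substitutions, ending at center (-55/126, 145/252), radius 1/630
a5 passes through 3 substitutions, ending at center (-3/7, 71/126), radius 1/756
a2 passes through 2 substitutions, ending at center (-15/28, 13/28), radius 1/63


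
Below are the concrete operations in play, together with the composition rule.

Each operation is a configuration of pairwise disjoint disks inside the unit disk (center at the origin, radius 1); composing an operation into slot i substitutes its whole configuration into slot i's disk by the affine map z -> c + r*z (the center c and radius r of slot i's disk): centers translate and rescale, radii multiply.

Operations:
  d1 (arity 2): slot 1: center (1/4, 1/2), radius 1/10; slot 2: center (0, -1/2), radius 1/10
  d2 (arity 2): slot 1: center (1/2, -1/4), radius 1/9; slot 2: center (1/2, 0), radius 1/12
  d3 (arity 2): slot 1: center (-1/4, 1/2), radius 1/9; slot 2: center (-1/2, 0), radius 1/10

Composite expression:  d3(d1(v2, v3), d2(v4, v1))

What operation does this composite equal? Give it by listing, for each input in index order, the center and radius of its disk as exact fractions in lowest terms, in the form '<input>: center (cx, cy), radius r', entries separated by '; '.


v1: center (-9/20, 0), radius 1/120; v2: center (-2/9, 5/9), radius 1/90; v3: center (-1/4, 4/9), radius 1/90; v4: center (-9/20, -1/40), radius 1/90

Affine substitution under d3: radii multiply and v-centers shift.
input v2: applying the 2 nested substitutions gives center (-2/9, 5/9), radius 1/90
input v3: applying the 2 nested substitutions gives center (-1/4, 4/9), radius 1/90
input v4: applying the 2 nested substitutions gives center (-9/20, -1/40), radius 1/90
input v1: applying the 2 nested substitutions gives center (-9/20, 0), radius 1/120


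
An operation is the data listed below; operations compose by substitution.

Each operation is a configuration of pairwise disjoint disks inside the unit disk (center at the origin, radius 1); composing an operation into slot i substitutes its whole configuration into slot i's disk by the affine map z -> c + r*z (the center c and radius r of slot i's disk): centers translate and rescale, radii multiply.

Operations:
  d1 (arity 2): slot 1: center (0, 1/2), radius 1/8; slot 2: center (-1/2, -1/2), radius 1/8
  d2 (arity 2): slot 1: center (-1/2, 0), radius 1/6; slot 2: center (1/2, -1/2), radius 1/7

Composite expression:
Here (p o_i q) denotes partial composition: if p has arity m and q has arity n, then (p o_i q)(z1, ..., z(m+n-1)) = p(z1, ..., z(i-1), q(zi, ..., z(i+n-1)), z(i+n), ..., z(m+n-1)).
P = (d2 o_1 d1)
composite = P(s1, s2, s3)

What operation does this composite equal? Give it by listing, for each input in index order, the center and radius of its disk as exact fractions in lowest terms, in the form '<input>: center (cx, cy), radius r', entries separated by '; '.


s1: center (-1/2, 1/12), radius 1/48; s2: center (-7/12, -1/12), radius 1/48; s3: center (1/2, -1/2), radius 1/7

Nesting under d2 composes maps z -> c + r*z down each s-path.
input s1: composing its 2 substitution steps yields center (-1/2, 1/12), radius 1/48
input s2: composing its 2 substitution steps yields center (-7/12, -1/12), radius 1/48
input s3: composing its 1 substitution step yields center (1/2, -1/2), radius 1/7


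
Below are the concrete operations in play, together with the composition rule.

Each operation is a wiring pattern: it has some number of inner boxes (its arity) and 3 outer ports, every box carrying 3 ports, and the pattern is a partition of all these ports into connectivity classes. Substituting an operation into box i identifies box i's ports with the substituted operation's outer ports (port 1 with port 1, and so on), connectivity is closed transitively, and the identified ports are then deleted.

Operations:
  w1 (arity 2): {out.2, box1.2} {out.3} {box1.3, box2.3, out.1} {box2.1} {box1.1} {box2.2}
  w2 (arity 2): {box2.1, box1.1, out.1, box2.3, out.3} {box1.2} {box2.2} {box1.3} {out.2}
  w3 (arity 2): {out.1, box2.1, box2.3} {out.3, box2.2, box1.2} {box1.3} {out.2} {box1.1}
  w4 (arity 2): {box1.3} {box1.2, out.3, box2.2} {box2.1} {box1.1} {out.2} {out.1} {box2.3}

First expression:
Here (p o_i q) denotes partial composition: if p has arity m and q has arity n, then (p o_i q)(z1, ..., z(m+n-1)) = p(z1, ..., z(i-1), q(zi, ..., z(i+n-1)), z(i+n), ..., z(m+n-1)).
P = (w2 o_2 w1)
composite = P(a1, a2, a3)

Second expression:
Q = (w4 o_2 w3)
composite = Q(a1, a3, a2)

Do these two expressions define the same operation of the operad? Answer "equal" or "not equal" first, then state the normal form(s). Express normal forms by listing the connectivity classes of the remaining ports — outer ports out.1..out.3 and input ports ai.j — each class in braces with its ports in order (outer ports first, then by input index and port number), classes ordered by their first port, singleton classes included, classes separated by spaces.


not equal; the first gives {out.1, out.3, a1.1, a2.3, a3.3} {out.2} {a1.2} {a1.3} {a2.1} {a2.2} {a3.1} {a3.2} and the second {out.1} {out.2} {out.3, a1.2} {a1.1} {a1.3} {a2.1, a2.3} {a2.2, a3.2} {a3.1} {a3.3}

Normal form of the first expression: {out.1, out.3, a1.1, a2.3, a3.3} {out.2} {a1.2} {a1.3} {a2.1} {a2.2} {a3.1} {a3.2}
Normal form of the second expression: {out.1} {out.2} {out.3, a1.2} {a1.1} {a1.3} {a2.1, a2.3} {a2.2, a3.2} {a3.1} {a3.3}
Different reductions; not equal.


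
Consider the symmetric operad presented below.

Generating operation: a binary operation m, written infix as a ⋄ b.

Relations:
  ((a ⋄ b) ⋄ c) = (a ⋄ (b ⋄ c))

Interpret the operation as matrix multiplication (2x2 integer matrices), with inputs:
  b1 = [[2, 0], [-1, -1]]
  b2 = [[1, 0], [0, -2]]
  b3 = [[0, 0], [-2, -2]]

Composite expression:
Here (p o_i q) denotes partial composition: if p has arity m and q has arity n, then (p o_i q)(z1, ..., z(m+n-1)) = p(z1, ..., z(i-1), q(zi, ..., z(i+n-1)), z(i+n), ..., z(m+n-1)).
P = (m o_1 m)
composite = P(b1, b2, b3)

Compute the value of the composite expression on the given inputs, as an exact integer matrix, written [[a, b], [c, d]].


[[0, 0], [-4, -4]]

(b1 ⋄ b2) = [[2, 0], [-1, 2]]
((b1 ⋄ b2) ⋄ b3) = [[0, 0], [-4, -4]]


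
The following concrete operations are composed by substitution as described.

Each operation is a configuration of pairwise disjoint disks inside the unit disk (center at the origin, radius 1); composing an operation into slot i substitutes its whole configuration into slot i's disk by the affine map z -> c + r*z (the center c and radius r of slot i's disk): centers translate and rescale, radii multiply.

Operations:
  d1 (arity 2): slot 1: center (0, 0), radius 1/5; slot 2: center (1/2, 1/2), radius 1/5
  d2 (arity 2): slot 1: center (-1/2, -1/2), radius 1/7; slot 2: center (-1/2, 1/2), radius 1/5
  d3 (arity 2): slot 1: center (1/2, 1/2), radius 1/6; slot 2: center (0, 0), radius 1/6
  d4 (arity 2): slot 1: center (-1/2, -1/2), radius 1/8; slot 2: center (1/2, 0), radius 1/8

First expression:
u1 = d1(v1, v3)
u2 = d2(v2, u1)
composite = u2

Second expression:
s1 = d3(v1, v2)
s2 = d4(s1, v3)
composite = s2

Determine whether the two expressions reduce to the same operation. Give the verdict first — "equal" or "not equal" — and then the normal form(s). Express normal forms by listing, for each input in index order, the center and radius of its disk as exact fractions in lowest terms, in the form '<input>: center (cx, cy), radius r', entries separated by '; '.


not equal; the first gives v1: center (-1/2, 1/2), radius 1/25; v2: center (-1/2, -1/2), radius 1/7; v3: center (-2/5, 3/5), radius 1/25 and the second v1: center (-7/16, -7/16), radius 1/48; v2: center (-1/2, -1/2), radius 1/48; v3: center (1/2, 0), radius 1/8

Normal form of the first expression: v1: center (-1/2, 1/2), radius 1/25; v2: center (-1/2, -1/2), radius 1/7; v3: center (-2/5, 3/5), radius 1/25
Normal form of the second expression: v1: center (-7/16, -7/16), radius 1/48; v2: center (-1/2, -1/2), radius 1/48; v3: center (1/2, 0), radius 1/8
They disagree, so not equal.


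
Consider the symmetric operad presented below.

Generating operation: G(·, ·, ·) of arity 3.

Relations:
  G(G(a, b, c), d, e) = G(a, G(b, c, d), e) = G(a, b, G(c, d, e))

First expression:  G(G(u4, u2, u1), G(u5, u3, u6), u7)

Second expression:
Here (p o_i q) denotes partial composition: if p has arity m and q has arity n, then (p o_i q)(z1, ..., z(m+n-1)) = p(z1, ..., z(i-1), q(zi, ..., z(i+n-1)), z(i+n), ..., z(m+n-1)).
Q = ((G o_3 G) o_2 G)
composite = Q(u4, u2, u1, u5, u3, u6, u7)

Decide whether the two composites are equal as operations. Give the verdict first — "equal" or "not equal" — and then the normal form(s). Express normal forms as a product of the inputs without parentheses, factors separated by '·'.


equal; both compose to u4 · u2 · u1 · u5 · u3 · u6 · u7

The first expression reduces to u4 · u2 · u1 · u5 · u3 · u6 · u7
The second expression reduces to u4 · u2 · u1 · u5 · u3 · u6 · u7
Both agree, so they are equal.


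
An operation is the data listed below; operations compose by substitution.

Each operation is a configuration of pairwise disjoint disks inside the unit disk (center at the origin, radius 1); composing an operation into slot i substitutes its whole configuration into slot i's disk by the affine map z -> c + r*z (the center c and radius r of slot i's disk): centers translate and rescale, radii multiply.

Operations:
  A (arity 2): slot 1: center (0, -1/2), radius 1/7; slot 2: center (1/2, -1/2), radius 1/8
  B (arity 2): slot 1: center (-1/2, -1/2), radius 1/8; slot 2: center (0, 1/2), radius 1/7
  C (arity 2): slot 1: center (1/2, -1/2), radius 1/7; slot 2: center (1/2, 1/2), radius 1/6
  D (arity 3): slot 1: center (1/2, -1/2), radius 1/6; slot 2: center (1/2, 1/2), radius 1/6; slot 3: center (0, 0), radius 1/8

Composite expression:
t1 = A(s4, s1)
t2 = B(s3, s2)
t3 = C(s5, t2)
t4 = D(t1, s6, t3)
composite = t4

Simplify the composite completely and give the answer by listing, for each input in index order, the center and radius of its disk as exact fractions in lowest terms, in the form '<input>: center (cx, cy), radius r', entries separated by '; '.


Follow each s-input down from D: c' goes to c + r*c', radius to r*r'.
for s4, the 2-step affine chain lands on center (1/2, -7/12), radius 1/42
for s1, the 2-step affine chain lands on center (7/12, -7/12), radius 1/48
for s6, the 1-step affine chain lands on center (1/2, 1/2), radius 1/6
for s5, the 2-step affine chain lands on center (1/16, -1/16), radius 1/56
for s3, the 3-step affine chain lands on center (5/96, 5/96), radius 1/384
for s2, the 3-step affine chain lands on center (1/16, 7/96), radius 1/336

s1: center (7/12, -7/12), radius 1/48; s2: center (1/16, 7/96), radius 1/336; s3: center (5/96, 5/96), radius 1/384; s4: center (1/2, -7/12), radius 1/42; s5: center (1/16, -1/16), radius 1/56; s6: center (1/2, 1/2), radius 1/6


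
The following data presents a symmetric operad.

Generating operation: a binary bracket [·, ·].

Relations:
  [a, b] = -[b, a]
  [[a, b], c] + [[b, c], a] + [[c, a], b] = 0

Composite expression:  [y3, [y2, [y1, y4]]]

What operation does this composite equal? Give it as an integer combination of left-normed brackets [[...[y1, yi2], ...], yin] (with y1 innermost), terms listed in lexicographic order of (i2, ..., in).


[[[y1, y4], y2], y3]

A multilinear Lie element is pinned by y1-initial words (y1 innermost).
Composite bracket: [y3, [y2, [y1, y4]]]
Each bracket splits as ab - ba, giving 8 signed words (2^3 = 8).
Words beginning with y1 determine it all:
  from y1y4y2y3, sign +1: term +[[[y1, y4], y2], y3]
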